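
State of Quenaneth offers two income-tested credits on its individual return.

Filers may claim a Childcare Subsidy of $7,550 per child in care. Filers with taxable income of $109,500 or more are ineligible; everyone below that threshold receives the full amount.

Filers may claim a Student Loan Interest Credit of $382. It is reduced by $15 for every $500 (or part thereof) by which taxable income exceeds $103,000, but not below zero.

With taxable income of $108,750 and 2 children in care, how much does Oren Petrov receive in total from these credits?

Childcare Subsidy: base = 2 × $7,550 = $15,100. $108,750 is below the $109,500 cutoff, so the full $15,100 applies.
Student Loan Interest Credit: income exceeds $103,000 by $5,750, which is 12 full-or-partial $500 increments; reduction = 12 × $15 = $180, leaving $202.
Total: $15,100 + $202 = $15,302.

$15,302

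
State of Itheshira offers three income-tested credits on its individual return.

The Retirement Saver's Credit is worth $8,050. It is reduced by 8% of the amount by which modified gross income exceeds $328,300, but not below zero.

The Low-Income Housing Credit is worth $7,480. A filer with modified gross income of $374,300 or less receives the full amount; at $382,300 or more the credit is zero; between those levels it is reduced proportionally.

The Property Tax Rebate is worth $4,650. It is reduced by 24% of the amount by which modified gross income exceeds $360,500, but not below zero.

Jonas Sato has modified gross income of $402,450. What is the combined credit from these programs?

$2,118

Retirement Saver's Credit: 8% of the $74,150 excess over $328,300 is $5,932; credit = $8,050 − $5,932 = $2,118.
Low-Income Housing Credit: $402,450 is at or above $382,300, so the credit is $0.
Property Tax Rebate: 24% of the $41,950 excess over $360,500 is $10,068 ≥ base, so the credit is $0.
Total: $2,118 + $0 + $0 = $2,118.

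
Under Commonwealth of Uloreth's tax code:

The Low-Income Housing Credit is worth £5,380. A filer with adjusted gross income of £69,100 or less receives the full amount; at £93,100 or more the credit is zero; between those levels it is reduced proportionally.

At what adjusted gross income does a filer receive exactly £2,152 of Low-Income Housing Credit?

£83,500

£2,152 is 2,152/5,380 of the full £5,380, so 3,228/5,380 of the £24,000 range has been used: income = £69,100 + £24,000 × 3,228/5,380 = £83,500.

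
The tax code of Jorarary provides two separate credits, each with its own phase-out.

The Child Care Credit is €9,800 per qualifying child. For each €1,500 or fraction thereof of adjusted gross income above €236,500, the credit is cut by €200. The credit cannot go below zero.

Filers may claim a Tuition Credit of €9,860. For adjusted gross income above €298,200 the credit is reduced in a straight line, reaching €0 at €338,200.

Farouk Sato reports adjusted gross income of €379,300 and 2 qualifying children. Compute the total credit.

Child Care Credit: base = 2 × €9,800 = €19,600. income exceeds €236,500 by €142,800, which is 96 full-or-partial €1,500 increments; reduction = 96 × €200 = €19,200, leaving €400.
Tuition Credit: €379,300 is at or above €338,200, so the credit is €0.
Total: €400 + €0 = €400.

€400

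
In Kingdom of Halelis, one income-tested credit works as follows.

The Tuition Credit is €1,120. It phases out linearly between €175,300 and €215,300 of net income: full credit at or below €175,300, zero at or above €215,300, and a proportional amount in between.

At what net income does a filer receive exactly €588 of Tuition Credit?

€194,300

€588 is 588/1,120 of the full €1,120, so 532/1,120 of the €40,000 range has been used: income = €175,300 + €40,000 × 532/1,120 = €194,300.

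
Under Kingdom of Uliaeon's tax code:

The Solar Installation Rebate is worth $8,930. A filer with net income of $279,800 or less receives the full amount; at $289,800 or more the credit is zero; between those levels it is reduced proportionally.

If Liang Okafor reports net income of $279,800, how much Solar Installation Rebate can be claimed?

Solar Installation Rebate: $279,800 is at or below the $279,800 threshold, so the full $8,930 applies.

$8,930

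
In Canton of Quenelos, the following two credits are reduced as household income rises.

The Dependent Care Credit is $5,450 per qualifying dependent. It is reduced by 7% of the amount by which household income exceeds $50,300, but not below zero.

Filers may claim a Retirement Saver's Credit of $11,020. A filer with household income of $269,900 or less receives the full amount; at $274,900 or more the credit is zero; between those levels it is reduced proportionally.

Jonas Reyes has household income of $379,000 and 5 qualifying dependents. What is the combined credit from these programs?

Dependent Care Credit: base = 5 × $5,450 = $27,250. 7% of the $328,700 excess over $50,300 is $23,009; credit = $27,250 − $23,009 = $4,241.
Retirement Saver's Credit: $379,000 is at or above $274,900, so the credit is $0.
Total: $4,241 + $0 = $4,241.

$4,241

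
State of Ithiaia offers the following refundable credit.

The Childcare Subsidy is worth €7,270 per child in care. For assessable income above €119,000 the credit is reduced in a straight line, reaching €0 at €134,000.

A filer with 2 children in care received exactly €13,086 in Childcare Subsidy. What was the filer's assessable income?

€120,500

Full credit = 2 × €7,270 = €14,540.
€13,086 is 13,086/14,540 of the full €14,540, so 1,454/14,540 of the €15,000 range has been used: income = €119,000 + €15,000 × 1,454/14,540 = €120,500.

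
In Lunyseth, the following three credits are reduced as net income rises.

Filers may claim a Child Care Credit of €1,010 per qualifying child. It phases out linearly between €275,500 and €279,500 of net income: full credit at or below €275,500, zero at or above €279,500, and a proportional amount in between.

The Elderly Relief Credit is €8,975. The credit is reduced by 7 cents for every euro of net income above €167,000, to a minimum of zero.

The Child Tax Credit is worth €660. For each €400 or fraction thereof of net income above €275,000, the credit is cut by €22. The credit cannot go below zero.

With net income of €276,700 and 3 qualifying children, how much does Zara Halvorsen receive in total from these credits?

Child Care Credit: base = 3 × €1,010 = €3,030. €276,700 is €1,200 into a €4,000 phase-out range, leaving 2,800/4,000 of the credit: €3,030 × 2,800/4,000 = €2,121.
Elderly Relief Credit: 7% of the €109,700 excess over €167,000 is €7,679; credit = €8,975 − €7,679 = €1,296.
Child Tax Credit: income exceeds €275,000 by €1,700, which is 5 full-or-partial €400 increments; reduction = 5 × €22 = €110, leaving €550.
Total: €2,121 + €1,296 + €550 = €3,967.

€3,967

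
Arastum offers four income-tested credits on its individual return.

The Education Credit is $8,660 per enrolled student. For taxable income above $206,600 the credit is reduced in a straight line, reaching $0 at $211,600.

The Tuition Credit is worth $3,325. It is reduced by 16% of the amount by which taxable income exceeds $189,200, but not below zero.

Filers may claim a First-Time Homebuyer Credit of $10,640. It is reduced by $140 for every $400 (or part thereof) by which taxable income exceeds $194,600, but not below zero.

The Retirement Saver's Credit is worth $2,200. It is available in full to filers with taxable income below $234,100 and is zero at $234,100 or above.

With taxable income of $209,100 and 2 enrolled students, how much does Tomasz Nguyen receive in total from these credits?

$16,461

Education Credit: base = 2 × $8,660 = $17,320. $209,100 is $2,500 into a $5,000 phase-out range, leaving 2,500/5,000 of the credit: $17,320 × 2,500/5,000 = $8,660.
Tuition Credit: 16% of the $19,900 excess over $189,200 is $3,184; credit = $3,325 − $3,184 = $141.
First-Time Homebuyer Credit: income exceeds $194,600 by $14,500, which is 37 full-or-partial $400 increments; reduction = 37 × $140 = $5,180, leaving $5,460.
Retirement Saver's Credit: $209,100 is below the $234,100 cutoff, so the full $2,200 applies.
Total: $8,660 + $141 + $5,460 + $2,200 = $16,461.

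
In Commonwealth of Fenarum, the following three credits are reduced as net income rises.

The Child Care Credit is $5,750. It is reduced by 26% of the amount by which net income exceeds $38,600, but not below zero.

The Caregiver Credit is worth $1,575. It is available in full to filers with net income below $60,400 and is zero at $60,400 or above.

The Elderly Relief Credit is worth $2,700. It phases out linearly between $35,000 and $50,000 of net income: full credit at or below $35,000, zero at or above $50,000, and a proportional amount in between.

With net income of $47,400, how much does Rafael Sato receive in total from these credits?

Child Care Credit: 26% of the $8,800 excess over $38,600 is $2,288; credit = $5,750 − $2,288 = $3,462.
Caregiver Credit: $47,400 is below the $60,400 cutoff, so the full $1,575 applies.
Elderly Relief Credit: $47,400 is $12,400 into a $15,000 phase-out range, leaving 2,600/15,000 of the credit: $2,700 × 2,600/15,000 = $468.
Total: $3,462 + $1,575 + $468 = $5,505.

$5,505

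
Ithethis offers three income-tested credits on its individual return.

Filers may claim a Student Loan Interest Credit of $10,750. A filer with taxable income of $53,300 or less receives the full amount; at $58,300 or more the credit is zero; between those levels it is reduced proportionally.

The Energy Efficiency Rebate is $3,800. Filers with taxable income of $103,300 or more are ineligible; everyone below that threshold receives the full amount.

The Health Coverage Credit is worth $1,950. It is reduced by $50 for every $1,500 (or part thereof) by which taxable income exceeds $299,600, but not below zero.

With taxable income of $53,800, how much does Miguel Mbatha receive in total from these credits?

$15,425

Student Loan Interest Credit: $53,800 is $500 into a $5,000 phase-out range, leaving 4,500/5,000 of the credit: $10,750 × 4,500/5,000 = $9,675.
Energy Efficiency Rebate: $53,800 is below the $103,300 cutoff, so the full $3,800 applies.
Health Coverage Credit: $53,800 is at or below the $299,600 threshold, so the full $1,950 applies.
Total: $9,675 + $3,800 + $1,950 = $15,425.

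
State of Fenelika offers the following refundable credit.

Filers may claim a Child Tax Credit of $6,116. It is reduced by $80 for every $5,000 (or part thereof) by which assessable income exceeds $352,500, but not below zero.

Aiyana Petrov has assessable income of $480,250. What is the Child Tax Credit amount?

Child Tax Credit: income exceeds $352,500 by $127,750, which is 26 full-or-partial $5,000 increments; reduction = 26 × $80 = $2,080, leaving $4,036.

$4,036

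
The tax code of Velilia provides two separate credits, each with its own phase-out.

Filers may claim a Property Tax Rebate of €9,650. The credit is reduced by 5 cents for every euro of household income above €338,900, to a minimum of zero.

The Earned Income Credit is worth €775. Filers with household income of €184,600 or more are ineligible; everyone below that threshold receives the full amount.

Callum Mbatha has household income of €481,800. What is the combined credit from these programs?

€2,505

Property Tax Rebate: 5% of the €142,900 excess over €338,900 is €7,145; credit = €9,650 − €7,145 = €2,505.
Earned Income Credit: €481,800 meets or exceeds the €184,600 cutoff, so the credit is €0.
Total: €2,505 + €0 = €2,505.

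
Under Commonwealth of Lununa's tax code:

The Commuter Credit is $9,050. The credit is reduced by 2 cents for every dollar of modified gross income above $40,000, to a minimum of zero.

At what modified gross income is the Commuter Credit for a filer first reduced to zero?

$492,500

The credit falls by 2% of each dollar above $40,000, so it reaches zero when the excess is $9,050 / 2% = $452,500: income = $40,000 + $452,500 = $492,500.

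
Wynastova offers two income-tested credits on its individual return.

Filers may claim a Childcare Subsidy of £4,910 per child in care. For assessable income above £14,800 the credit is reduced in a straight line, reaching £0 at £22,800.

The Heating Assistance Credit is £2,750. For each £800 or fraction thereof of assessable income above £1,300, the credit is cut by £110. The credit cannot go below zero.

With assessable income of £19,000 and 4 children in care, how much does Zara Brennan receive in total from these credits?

£9,549

Childcare Subsidy: base = 4 × £4,910 = £19,640. £19,000 is £4,200 into a £8,000 phase-out range, leaving 3,800/8,000 of the credit: £19,640 × 3,800/8,000 = £9,329.
Heating Assistance Credit: income exceeds £1,300 by £17,700, which is 23 full-or-partial £800 increments; reduction = 23 × £110 = £2,530, leaving £220.
Total: £9,329 + £220 = £9,549.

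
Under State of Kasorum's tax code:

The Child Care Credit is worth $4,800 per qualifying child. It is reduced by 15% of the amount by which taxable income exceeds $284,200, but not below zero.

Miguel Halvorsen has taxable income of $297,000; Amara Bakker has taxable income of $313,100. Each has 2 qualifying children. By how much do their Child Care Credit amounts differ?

$2,415

Miguel ($297,000): Child Care Credit: base = 2 × $4,800 = $9,600. 15% of the $12,800 excess over $284,200 is $1,920; credit = $9,600 − $1,920 = $7,680.
Amara ($313,100): Child Care Credit: base = 2 × $4,800 = $9,600. 15% of the $28,900 excess over $284,200 is $4,335; credit = $9,600 − $4,335 = $5,265.
Difference: |$7,680 − $5,265| = $2,415.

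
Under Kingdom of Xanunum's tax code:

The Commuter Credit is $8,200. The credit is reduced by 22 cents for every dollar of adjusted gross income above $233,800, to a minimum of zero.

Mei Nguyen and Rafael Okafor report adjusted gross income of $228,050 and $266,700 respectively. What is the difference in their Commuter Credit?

$7,238

Mei ($228,050): Commuter Credit: $228,050 is at or below the $233,800 threshold, so the full $8,200 applies.
Rafael ($266,700): Commuter Credit: 22% of the $32,900 excess over $233,800 is $7,238; credit = $8,200 − $7,238 = $962.
Difference: |$8,200 − $962| = $7,238.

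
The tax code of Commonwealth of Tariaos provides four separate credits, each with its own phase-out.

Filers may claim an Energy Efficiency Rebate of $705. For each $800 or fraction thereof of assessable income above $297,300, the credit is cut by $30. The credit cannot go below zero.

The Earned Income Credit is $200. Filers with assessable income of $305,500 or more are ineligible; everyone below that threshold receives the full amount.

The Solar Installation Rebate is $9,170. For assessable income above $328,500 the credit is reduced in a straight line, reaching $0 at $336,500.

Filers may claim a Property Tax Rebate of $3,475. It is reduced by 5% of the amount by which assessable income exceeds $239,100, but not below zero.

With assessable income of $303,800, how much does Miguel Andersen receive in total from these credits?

$10,045

Energy Efficiency Rebate: income exceeds $297,300 by $6,500, which is 9 full-or-partial $800 increments; reduction = 9 × $30 = $270, leaving $435.
Earned Income Credit: $303,800 is below the $305,500 cutoff, so the full $200 applies.
Solar Installation Rebate: $303,800 is at or below the $328,500 threshold, so the full $9,170 applies.
Property Tax Rebate: 5% of the $64,700 excess over $239,100 is $3,235; credit = $3,475 − $3,235 = $240.
Total: $435 + $200 + $9,170 + $240 = $10,045.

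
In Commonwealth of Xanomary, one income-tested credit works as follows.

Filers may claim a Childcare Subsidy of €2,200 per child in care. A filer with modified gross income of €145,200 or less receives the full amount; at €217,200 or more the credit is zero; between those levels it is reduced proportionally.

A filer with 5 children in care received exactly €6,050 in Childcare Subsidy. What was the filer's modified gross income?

€177,600

Full credit = 5 × €2,200 = €11,000.
€6,050 is 6,050/11,000 of the full €11,000, so 4,950/11,000 of the €72,000 range has been used: income = €145,200 + €72,000 × 4,950/11,000 = €177,600.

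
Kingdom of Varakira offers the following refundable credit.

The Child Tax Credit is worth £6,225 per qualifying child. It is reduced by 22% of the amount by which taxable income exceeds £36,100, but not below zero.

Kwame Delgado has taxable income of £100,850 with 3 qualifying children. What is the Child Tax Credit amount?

Child Tax Credit: base = 3 × £6,225 = £18,675. 22% of the £64,750 excess over £36,100 is £14,245; credit = £18,675 − £14,245 = £4,430.

£4,430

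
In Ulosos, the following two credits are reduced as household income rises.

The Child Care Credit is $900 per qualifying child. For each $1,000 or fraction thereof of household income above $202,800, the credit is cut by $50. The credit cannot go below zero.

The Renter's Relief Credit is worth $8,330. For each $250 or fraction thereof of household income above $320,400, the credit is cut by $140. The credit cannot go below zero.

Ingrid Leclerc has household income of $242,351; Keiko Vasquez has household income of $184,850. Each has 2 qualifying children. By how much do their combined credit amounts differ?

$1,800

Ingrid ($242,351): Child Care Credit: base = 2 × $900 = $1,800. income exceeds $202,800 by $39,551 → 40 increments × $50 = $2,000 ≥ base, so the credit is $0. Renter's Relief Credit: $242,351 is at or below the $320,400 threshold, so the full $8,330 applies. total $0 + $8,330 = $8,330
Keiko ($184,850): Child Care Credit: base = 2 × $900 = $1,800. $184,850 is at or below the $202,800 threshold, so the full $1,800 applies. Renter's Relief Credit: $184,850 is at or below the $320,400 threshold, so the full $8,330 applies. total $1,800 + $8,330 = $10,130
Difference: |$8,330 − $10,130| = $1,800.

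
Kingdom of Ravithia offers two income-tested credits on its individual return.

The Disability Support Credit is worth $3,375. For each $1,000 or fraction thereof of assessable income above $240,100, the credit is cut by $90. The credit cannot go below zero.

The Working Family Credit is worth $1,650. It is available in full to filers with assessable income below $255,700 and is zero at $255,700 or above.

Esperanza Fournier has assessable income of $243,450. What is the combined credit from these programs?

$4,665

Disability Support Credit: income exceeds $240,100 by $3,350, which is 4 full-or-partial $1,000 increments; reduction = 4 × $90 = $360, leaving $3,015.
Working Family Credit: $243,450 is below the $255,700 cutoff, so the full $1,650 applies.
Total: $3,015 + $1,650 = $4,665.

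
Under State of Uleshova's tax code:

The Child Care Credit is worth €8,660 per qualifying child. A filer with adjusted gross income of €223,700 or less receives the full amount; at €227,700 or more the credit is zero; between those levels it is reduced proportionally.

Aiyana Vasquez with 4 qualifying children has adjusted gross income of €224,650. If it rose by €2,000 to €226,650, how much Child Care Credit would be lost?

€17,320

At €224,650 — base = 4 × €8,660 = €34,640. €224,650 is €950 into a €4,000 phase-out range, leaving 3,050/4,000 of the credit: €34,640 × 3,050/4,000 = €26,413.
At €226,650 — base = 4 × €8,660 = €34,640. €226,650 is €2,950 into a €4,000 phase-out range, leaving 1,050/4,000 of the credit: €34,640 × 1,050/4,000 = €9,093.
Lost: €26,413 − €9,093 = €17,320.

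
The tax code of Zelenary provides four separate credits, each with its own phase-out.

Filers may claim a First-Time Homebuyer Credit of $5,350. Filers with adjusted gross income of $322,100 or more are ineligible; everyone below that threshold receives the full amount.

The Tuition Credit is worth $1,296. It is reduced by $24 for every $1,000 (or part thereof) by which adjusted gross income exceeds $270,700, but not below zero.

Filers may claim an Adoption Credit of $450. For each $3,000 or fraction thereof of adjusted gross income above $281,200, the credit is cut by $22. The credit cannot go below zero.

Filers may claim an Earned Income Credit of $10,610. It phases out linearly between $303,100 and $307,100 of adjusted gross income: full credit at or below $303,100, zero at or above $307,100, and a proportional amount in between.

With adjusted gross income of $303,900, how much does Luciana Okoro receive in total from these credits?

First-Time Homebuyer Credit: $303,900 is below the $322,100 cutoff, so the full $5,350 applies.
Tuition Credit: income exceeds $270,700 by $33,200, which is 34 full-or-partial $1,000 increments; reduction = 34 × $24 = $816, leaving $480.
Adoption Credit: income exceeds $281,200 by $22,700, which is 8 full-or-partial $3,000 increments; reduction = 8 × $22 = $176, leaving $274.
Earned Income Credit: $303,900 is $800 into a $4,000 phase-out range, leaving 3,200/4,000 of the credit: $10,610 × 3,200/4,000 = $8,488.
Total: $5,350 + $480 + $274 + $8,488 = $14,592.

$14,592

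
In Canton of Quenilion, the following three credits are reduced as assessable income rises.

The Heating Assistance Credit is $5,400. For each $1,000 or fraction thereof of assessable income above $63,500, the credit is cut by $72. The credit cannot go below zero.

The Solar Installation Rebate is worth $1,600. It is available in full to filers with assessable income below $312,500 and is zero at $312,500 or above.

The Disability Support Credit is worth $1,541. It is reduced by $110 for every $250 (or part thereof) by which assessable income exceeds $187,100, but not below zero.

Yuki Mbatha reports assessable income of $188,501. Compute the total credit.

Heating Assistance Credit: income exceeds $63,500 by $125,001 → 126 increments × $72 = $9,072 ≥ base, so the credit is $0.
Solar Installation Rebate: $188,501 is below the $312,500 cutoff, so the full $1,600 applies.
Disability Support Credit: income exceeds $187,100 by $1,401, which is 6 full-or-partial $250 increments; reduction = 6 × $110 = $660, leaving $881.
Total: $0 + $1,600 + $881 = $2,481.

$2,481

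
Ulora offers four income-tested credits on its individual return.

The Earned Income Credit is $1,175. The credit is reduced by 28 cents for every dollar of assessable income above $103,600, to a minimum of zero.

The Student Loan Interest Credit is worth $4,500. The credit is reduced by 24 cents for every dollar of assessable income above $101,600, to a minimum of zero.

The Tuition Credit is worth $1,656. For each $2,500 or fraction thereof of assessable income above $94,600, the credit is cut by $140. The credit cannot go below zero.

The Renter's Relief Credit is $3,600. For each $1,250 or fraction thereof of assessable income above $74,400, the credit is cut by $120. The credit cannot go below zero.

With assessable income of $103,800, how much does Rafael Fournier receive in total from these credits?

$6,907

Earned Income Credit: 28% of the $200 excess over $103,600 is $56; credit = $1,175 − $56 = $1,119.
Student Loan Interest Credit: 24% of the $2,200 excess over $101,600 is $528; credit = $4,500 − $528 = $3,972.
Tuition Credit: income exceeds $94,600 by $9,200, which is 4 full-or-partial $2,500 increments; reduction = 4 × $140 = $560, leaving $1,096.
Renter's Relief Credit: income exceeds $74,400 by $29,400, which is 24 full-or-partial $1,250 increments; reduction = 24 × $120 = $2,880, leaving $720.
Total: $1,119 + $3,972 + $1,096 + $720 = $6,907.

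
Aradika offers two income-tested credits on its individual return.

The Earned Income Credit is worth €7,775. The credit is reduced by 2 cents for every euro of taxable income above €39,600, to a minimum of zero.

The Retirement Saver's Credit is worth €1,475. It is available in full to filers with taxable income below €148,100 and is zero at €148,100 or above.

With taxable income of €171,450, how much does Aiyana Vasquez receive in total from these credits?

Earned Income Credit: 2% of the €131,850 excess over €39,600 is €2,637; credit = €7,775 − €2,637 = €5,138.
Retirement Saver's Credit: €171,450 meets or exceeds the €148,100 cutoff, so the credit is €0.
Total: €5,138 + €0 = €5,138.

€5,138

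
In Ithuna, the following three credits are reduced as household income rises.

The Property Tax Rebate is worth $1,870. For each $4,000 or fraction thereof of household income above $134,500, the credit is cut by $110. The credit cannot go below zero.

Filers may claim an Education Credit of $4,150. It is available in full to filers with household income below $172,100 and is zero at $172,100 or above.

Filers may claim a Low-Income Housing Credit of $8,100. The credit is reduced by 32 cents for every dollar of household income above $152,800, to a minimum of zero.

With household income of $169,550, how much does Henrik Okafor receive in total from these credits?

Property Tax Rebate: income exceeds $134,500 by $35,050, which is 9 full-or-partial $4,000 increments; reduction = 9 × $110 = $990, leaving $880.
Education Credit: $169,550 is below the $172,100 cutoff, so the full $4,150 applies.
Low-Income Housing Credit: 32% of the $16,750 excess over $152,800 is $5,360; credit = $8,100 − $5,360 = $2,740.
Total: $880 + $4,150 + $2,740 = $7,770.

$7,770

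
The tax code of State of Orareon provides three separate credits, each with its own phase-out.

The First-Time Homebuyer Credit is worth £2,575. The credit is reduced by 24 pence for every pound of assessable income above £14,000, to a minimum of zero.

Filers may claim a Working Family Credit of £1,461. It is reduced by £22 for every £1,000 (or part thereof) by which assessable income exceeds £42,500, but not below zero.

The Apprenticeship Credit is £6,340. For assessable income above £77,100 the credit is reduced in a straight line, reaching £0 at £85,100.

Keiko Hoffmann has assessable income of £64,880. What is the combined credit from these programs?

First-Time Homebuyer Credit: 24% of the £50,880 excess over £14,000 is £12,211.20 ≥ base, so the credit is £0.
Working Family Credit: income exceeds £42,500 by £22,380, which is 23 full-or-partial £1,000 increments; reduction = 23 × £22 = £506, leaving £955.
Apprenticeship Credit: £64,880 is at or below the £77,100 threshold, so the full £6,340 applies.
Total: £0 + £955 + £6,340 = £7,295.

£7,295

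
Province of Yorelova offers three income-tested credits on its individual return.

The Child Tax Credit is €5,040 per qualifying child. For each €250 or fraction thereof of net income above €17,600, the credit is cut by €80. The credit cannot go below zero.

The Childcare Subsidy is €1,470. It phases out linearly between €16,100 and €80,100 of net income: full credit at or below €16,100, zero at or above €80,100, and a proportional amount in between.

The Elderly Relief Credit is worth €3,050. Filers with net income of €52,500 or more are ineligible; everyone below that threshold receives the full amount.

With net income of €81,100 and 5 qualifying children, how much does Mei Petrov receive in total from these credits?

€4,880

Child Tax Credit: base = 5 × €5,040 = €25,200. income exceeds €17,600 by €63,500, which is 254 full-or-partial €250 increments; reduction = 254 × €80 = €20,320, leaving €4,880.
Childcare Subsidy: €81,100 is at or above €80,100, so the credit is €0.
Elderly Relief Credit: €81,100 meets or exceeds the €52,500 cutoff, so the credit is €0.
Total: €4,880 + €0 + €0 = €4,880.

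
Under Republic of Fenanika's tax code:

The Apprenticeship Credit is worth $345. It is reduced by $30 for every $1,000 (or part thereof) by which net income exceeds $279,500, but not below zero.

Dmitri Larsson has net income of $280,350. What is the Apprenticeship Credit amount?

Apprenticeship Credit: income exceeds $279,500 by $850, which is 1 full-or-partial $1,000 increment; reduction = 1 × $30 = $30, leaving $315.

$315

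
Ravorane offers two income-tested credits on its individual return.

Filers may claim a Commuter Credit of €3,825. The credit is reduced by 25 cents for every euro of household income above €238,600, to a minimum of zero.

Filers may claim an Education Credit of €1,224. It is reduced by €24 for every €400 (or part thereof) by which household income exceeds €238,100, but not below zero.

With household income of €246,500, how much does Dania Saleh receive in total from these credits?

€2,570

Commuter Credit: 25% of the €7,900 excess over €238,600 is €1,975; credit = €3,825 − €1,975 = €1,850.
Education Credit: income exceeds €238,100 by €8,400, which is 21 full-or-partial €400 increments; reduction = 21 × €24 = €504, leaving €720.
Total: €1,850 + €720 = €2,570.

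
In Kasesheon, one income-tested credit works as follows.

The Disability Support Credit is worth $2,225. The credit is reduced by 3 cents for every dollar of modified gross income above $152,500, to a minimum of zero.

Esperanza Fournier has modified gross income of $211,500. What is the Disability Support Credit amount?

$455

Disability Support Credit: 3% of the $59,000 excess over $152,500 is $1,770; credit = $2,225 − $1,770 = $455.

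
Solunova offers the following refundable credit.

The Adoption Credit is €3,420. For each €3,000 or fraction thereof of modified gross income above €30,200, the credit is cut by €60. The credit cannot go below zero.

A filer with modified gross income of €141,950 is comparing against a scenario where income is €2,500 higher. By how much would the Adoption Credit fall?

At €141,950 — income exceeds €30,200 by €111,750, which is 38 full-or-partial €3,000 increments; reduction = 38 × €60 = €2,280, leaving €1,140.
At €144,450 — income exceeds €30,200 by €114,250, which is 39 full-or-partial €3,000 increments; reduction = 39 × €60 = €2,340, leaving €1,080.
Lost: €1,140 − €1,080 = €60.

€60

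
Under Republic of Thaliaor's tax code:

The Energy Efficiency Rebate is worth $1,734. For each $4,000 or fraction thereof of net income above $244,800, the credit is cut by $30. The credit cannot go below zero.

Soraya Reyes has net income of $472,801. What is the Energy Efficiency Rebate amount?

Energy Efficiency Rebate: income exceeds $244,800 by $228,001 → 58 increments × $30 = $1,740 ≥ base, so the credit is $0.

$0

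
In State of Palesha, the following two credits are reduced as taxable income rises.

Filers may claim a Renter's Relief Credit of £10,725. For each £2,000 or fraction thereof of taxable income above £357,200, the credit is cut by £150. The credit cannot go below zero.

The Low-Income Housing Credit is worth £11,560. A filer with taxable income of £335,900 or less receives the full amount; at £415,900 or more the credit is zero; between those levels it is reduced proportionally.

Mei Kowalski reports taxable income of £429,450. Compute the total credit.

Renter's Relief Credit: income exceeds £357,200 by £72,250, which is 37 full-or-partial £2,000 increments; reduction = 37 × £150 = £5,550, leaving £5,175.
Low-Income Housing Credit: £429,450 is at or above £415,900, so the credit is £0.
Total: £5,175 + £0 = £5,175.

£5,175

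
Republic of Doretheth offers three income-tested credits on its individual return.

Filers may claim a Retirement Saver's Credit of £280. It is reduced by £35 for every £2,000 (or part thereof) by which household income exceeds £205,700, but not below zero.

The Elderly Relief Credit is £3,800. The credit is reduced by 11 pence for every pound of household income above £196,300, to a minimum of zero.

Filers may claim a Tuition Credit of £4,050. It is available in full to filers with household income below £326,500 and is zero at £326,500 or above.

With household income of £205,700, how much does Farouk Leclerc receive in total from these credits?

£7,096

Retirement Saver's Credit: £205,700 is at or below the £205,700 threshold, so the full £280 applies.
Elderly Relief Credit: 11% of the £9,400 excess over £196,300 is £1,034; credit = £3,800 − £1,034 = £2,766.
Tuition Credit: £205,700 is below the £326,500 cutoff, so the full £4,050 applies.
Total: £280 + £2,766 + £4,050 = £7,096.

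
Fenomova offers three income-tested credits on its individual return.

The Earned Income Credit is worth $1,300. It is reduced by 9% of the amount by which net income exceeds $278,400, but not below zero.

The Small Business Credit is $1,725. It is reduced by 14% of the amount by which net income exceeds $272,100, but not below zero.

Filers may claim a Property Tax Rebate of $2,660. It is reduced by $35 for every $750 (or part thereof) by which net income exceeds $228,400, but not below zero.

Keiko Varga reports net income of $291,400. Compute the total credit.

Earned Income Credit: 9% of the $13,000 excess over $278,400 is $1,170; credit = $1,300 − $1,170 = $130.
Small Business Credit: 14% of the $19,300 excess over $272,100 is $2,702 ≥ base, so the credit is $0.
Property Tax Rebate: income exceeds $228,400 by $63,000 → 84 increments × $35 = $2,940 ≥ base, so the credit is $0.
Total: $130 + $0 + $0 = $130.

$130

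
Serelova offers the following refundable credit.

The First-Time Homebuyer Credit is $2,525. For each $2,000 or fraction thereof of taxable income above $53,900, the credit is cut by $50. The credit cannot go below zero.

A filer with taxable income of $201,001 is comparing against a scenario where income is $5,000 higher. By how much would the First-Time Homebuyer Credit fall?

At $201,001 — income exceeds $53,900 by $147,101 → 74 increments × $50 = $3,700 ≥ base, so the credit is $0.
At $206,001 — income exceeds $53,900 by $152,101 → 77 increments × $50 = $3,850 ≥ base, so the credit is $0.
Lost: $0 − $0 = $0.

$0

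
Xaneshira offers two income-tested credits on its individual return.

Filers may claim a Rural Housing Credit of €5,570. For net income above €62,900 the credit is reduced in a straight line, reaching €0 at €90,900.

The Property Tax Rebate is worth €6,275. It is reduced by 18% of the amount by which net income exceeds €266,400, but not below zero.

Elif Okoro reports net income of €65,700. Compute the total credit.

€11,288

Rural Housing Credit: €65,700 is €2,800 into a €28,000 phase-out range, leaving 25,200/28,000 of the credit: €5,570 × 25,200/28,000 = €5,013.
Property Tax Rebate: €65,700 is at or below the €266,400 threshold, so the full €6,275 applies.
Total: €5,013 + €6,275 = €11,288.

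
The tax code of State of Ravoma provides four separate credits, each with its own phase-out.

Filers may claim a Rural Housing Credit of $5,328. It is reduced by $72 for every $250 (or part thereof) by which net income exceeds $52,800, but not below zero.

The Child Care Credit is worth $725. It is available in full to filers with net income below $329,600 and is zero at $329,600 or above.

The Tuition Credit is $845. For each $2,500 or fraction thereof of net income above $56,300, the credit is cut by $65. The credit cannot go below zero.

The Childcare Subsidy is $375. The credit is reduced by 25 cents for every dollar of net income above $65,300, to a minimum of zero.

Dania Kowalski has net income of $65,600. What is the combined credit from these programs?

Rural Housing Credit: income exceeds $52,800 by $12,800, which is 52 full-or-partial $250 increments; reduction = 52 × $72 = $3,744, leaving $1,584.
Child Care Credit: $65,600 is below the $329,600 cutoff, so the full $725 applies.
Tuition Credit: income exceeds $56,300 by $9,300, which is 4 full-or-partial $2,500 increments; reduction = 4 × $65 = $260, leaving $585.
Childcare Subsidy: 25% of the $300 excess over $65,300 is $75; credit = $375 − $75 = $300.
Total: $1,584 + $725 + $585 + $300 = $3,194.

$3,194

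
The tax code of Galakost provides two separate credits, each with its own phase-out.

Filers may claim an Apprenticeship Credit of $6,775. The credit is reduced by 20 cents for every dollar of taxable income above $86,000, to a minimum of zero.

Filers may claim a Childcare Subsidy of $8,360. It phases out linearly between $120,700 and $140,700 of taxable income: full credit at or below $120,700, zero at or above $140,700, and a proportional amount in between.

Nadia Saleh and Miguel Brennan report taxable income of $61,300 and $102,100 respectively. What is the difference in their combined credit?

$3,220

Nadia ($61,300): Apprenticeship Credit: $61,300 is at or below the $86,000 threshold, so the full $6,775 applies. Childcare Subsidy: $61,300 is at or below the $120,700 threshold, so the full $8,360 applies. total $6,775 + $8,360 = $15,135
Miguel ($102,100): Apprenticeship Credit: 20% of the $16,100 excess over $86,000 is $3,220; credit = $6,775 − $3,220 = $3,555. Childcare Subsidy: $102,100 is at or below the $120,700 threshold, so the full $8,360 applies. total $3,555 + $8,360 = $11,915
Difference: |$15,135 − $11,915| = $3,220.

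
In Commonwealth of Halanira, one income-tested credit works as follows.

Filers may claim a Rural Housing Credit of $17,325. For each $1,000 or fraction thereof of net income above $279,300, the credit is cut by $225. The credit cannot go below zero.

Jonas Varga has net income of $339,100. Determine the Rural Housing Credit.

Rural Housing Credit: income exceeds $279,300 by $59,800, which is 60 full-or-partial $1,000 increments; reduction = 60 × $225 = $13,500, leaving $3,825.

$3,825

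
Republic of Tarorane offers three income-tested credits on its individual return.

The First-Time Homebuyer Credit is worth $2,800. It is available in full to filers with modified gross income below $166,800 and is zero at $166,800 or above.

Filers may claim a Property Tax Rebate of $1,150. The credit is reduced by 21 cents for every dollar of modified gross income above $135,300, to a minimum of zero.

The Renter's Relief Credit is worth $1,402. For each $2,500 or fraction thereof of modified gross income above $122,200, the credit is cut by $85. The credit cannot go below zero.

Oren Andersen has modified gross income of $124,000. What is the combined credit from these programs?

First-Time Homebuyer Credit: $124,000 is below the $166,800 cutoff, so the full $2,800 applies.
Property Tax Rebate: $124,000 is at or below the $135,300 threshold, so the full $1,150 applies.
Renter's Relief Credit: income exceeds $122,200 by $1,800, which is 1 full-or-partial $2,500 increment; reduction = 1 × $85 = $85, leaving $1,317.
Total: $2,800 + $1,150 + $1,317 = $5,267.

$5,267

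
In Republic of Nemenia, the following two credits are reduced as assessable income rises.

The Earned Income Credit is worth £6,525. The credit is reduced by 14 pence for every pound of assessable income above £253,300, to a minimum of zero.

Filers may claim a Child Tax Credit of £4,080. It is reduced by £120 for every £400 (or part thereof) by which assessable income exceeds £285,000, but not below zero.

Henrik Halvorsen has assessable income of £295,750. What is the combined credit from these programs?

Earned Income Credit: 14% of the £42,450 excess over £253,300 is £5,943; credit = £6,525 − £5,943 = £582.
Child Tax Credit: income exceeds £285,000 by £10,750, which is 27 full-or-partial £400 increments; reduction = 27 × £120 = £3,240, leaving £840.
Total: £582 + £840 = £1,422.

£1,422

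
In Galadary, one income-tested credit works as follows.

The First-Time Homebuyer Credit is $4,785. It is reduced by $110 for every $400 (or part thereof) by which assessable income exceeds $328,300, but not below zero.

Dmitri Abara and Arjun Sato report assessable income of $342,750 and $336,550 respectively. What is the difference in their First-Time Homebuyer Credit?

$1,760

Dmitri ($342,750): First-Time Homebuyer Credit: income exceeds $328,300 by $14,450, which is 37 full-or-partial $400 increments; reduction = 37 × $110 = $4,070, leaving $715.
Arjun ($336,550): First-Time Homebuyer Credit: income exceeds $328,300 by $8,250, which is 21 full-or-partial $400 increments; reduction = 21 × $110 = $2,310, leaving $2,475.
Difference: |$715 − $2,475| = $1,760.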